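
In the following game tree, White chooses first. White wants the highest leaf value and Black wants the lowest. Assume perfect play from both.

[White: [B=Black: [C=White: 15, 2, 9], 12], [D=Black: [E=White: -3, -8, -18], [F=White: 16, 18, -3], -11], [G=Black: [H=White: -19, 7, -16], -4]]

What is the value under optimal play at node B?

C: max(15, 2, 9) = 15
B: min(15, 12) = 12

12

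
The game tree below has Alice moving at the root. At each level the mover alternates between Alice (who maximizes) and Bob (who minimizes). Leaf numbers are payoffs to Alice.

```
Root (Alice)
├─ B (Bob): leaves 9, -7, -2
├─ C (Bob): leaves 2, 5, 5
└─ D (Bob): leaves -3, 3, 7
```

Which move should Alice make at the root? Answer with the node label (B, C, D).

C

B (Bob): min(9, -7, -2) = -7
C (Bob): min(2, 5, 5) = 2
D (Bob): min(-3, 3, 7) = -3
Root (Alice): max(-7, 2, -3) = 2
Alice picks the child with the highest value: C (value 2).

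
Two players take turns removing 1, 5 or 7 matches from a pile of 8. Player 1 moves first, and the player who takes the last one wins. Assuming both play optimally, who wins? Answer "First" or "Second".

i:   0  1  2  3  4  5  6  7  8
     L  W  L  W  L  W  L  W  L
Position 8 is L, so the second player wins.

Second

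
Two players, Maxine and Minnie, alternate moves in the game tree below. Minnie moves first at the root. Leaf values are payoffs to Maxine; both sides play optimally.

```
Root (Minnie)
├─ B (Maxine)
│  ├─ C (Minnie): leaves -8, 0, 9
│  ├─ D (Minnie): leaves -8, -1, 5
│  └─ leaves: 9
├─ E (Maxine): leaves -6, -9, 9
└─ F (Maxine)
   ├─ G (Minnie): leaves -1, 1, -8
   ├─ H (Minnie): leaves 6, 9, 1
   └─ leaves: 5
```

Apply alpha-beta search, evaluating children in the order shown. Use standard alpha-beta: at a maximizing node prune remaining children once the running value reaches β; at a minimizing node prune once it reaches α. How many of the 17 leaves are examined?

15

C [α=-∞,β=+∞]: v=-8
D [α=-8,β=+∞]: v=-8 after child 1 ≤ α → α-cutoff, skip 2
B [α=-∞,β=+∞]: v=9
E [α=-∞,β=9]: v=9
G [α=-∞,β=9]: v=-8
H [α=-8,β=9]: v=1
F [α=-∞,β=9]: v=5
Root [α=-∞,β=+∞]: v=5
Leaves evaluated: 15 of 17.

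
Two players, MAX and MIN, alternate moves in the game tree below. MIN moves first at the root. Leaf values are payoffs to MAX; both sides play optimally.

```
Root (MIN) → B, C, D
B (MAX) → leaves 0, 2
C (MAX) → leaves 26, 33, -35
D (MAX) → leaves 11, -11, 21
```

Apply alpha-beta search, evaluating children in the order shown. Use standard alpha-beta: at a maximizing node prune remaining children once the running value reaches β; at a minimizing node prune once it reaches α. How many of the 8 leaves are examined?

B [α=-∞,β=+∞]: v=2
C [α=-∞,β=2]: v=26 after child 1 ≥ β → β-cutoff, skip 2
D [α=-∞,β=2]: v=11 after child 1 ≥ β → β-cutoff, skip 2
Root [α=-∞,β=+∞]: v=2
Leaves evaluated: 4 of 8.

4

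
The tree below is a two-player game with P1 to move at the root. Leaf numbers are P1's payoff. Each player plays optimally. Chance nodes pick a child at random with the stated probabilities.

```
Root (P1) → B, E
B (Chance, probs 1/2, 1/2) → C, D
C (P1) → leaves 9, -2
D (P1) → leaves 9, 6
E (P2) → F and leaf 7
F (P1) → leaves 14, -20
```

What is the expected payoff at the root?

C (P1): max(9, -2) = 9
D (P1): max(9, 6) = 9
B (Chance): 1/2·9 + 1/2·9 = 9
F (P1): max(14, -20) = 14
E (P2): min(14, 7) = 7
Root (P1): max(9, 7) = 9

9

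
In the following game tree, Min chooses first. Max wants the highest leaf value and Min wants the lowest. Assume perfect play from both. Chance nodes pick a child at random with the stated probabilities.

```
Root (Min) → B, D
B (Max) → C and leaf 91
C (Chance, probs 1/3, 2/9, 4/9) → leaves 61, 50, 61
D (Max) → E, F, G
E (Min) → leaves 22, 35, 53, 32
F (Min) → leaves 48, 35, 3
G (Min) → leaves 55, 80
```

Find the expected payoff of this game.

C (Chance): 1/3·61 + 2/9·50 + 4/9·61 = 58.56
B (Max): max(58.56, 91) = 91
E (Min): min(22, 35, 53, 32) = 22
F (Min): min(48, 35, 3) = 3
G (Min): min(55, 80) = 55
D (Max): max(22, 3, 55) = 55
Root (Min): min(91, 55) = 55

55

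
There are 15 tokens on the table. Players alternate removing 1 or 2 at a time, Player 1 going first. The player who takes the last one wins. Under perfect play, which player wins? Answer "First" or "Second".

W/L table (W = player to move can force a win):
i:   0  1  2  3  4  5  6  7  8  9 10 11 12 13 14 15
     L  W  W  L  W  W  L  W  W  L  W  W  L  W  W  L
Position 15 is L, so the second player wins.

Second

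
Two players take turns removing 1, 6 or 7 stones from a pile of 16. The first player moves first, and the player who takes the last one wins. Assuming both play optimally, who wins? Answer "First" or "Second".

Compute winning (W) and losing (L) positions by backward induction:
i:   0  1  2  3  4  5  6  7  8  9 10 11 12 13 14 15 16
     L  W  L  W  L  W  W  W  W  W  W  W  L  W  L  W  L
Position 16 is L, so the second player wins.

Second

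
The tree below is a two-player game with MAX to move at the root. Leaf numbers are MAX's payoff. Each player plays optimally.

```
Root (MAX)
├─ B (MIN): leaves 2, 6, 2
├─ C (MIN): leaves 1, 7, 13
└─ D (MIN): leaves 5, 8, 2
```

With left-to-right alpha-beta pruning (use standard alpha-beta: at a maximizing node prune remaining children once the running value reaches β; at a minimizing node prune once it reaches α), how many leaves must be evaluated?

B [α=-∞,β=+∞]: v=2
C [α=2,β=+∞]: v=1 after child 1 ≤ α → α-cutoff, skip 2
D [α=2,β=+∞]: v=2
Root [α=-∞,β=+∞]: v=2
Leaves evaluated: 7 of 9.

7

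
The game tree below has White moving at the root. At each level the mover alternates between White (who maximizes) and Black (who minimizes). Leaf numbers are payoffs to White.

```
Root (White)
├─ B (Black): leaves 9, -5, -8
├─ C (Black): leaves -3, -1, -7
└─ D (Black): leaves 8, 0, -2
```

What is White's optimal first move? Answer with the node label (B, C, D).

B (Black): min(9, -5, -8) = -8
C (Black): min(-3, -1, -7) = -7
D (Black): min(8, 0, -2) = -2
Root (White): max(-8, -7, -2) = -2
White picks the child with the highest value: D (value -2).

D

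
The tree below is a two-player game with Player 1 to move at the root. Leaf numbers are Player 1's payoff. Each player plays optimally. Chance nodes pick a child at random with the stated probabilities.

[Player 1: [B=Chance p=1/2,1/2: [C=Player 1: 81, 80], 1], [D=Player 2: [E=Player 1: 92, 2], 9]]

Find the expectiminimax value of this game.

C (Player 1): max(81, 80) = 81
B (Chance): 1/2·81 + 1/2·1 = 41
E (Player 1): max(92, 2) = 92
D (Player 2): min(92, 9) = 9
Root (Player 1): max(41, 9) = 41

41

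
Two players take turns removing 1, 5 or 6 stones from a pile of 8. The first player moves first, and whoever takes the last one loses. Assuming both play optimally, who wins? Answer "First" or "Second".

Compute winning (W) and losing (L) positions by backward induction:
i:   0  1  2  3  4  5  6  7  8
     W  L  W  L  W  L  W  W  W
Position 8 is W, so the first player wins.

First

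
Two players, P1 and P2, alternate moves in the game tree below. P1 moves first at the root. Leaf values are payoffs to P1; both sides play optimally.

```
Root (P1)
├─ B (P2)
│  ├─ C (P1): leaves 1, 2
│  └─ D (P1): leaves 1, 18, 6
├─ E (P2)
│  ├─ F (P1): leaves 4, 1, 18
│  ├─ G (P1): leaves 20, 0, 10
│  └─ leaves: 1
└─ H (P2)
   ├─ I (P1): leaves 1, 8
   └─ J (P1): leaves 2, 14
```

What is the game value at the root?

8

C (P1): max(1, 2) = 2
D (P1): max(1, 18, 6) = 18
B (P2): min(2, 18) = 2
F (P1): max(4, 1, 18) = 18
G (P1): max(20, 0, 10) = 20
E (P2): min(18, 20, 1) = 1
I (P1): max(1, 8) = 8
J (P1): max(2, 14) = 14
H (P2): min(8, 14) = 8
Root (P1): max(2, 1, 8) = 8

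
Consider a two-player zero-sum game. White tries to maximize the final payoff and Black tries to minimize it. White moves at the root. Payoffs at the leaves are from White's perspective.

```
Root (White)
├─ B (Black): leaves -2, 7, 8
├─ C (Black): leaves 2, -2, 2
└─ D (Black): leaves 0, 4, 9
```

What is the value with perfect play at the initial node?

B (Black): min(-2, 7, 8) = -2
C (Black): min(2, -2, 2) = -2
D (Black): min(0, 4, 9) = 0
Root (White): max(-2, -2, 0) = 0

0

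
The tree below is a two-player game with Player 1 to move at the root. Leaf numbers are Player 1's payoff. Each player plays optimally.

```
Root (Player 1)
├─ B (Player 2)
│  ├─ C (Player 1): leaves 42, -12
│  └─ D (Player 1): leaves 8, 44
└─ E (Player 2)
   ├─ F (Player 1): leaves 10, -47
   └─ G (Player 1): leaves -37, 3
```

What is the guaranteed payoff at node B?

C: max(42, -12) = 42
D: max(8, 44) = 44
B: min(42, 44) = 42

42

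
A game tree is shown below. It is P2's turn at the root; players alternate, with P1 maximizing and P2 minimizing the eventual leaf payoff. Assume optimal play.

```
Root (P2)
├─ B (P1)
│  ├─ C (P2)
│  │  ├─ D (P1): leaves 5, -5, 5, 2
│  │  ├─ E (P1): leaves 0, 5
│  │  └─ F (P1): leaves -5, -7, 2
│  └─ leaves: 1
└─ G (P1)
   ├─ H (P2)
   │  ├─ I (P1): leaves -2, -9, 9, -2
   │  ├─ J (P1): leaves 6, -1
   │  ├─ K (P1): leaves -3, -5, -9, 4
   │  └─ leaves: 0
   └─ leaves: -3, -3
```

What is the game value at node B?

D: max(5, -5, 5, 2) = 5
E: max(0, 5) = 5
F: max(-5, -7, 2) = 2
C: min(5, 5, 2) = 2
B: max(2, 1) = 2

2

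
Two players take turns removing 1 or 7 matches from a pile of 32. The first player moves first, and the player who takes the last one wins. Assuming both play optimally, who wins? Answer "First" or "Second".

Second

Positions where the player to move wins (W) vs loses (L):
i:   0  1  2  3  4  5  6  7  8  9 10 11 12 13 14 15 16 17 18 19 20 21 22 23 24 25 26 27 28 29 30 31 32
     L  W  L  W  L  W  L  W  L  W  L  W  L  W  L  W  L  W  L  W  L  W  L  W  L  W  L  W  L  W  L  W  L
Position 32 is L, so the second player wins.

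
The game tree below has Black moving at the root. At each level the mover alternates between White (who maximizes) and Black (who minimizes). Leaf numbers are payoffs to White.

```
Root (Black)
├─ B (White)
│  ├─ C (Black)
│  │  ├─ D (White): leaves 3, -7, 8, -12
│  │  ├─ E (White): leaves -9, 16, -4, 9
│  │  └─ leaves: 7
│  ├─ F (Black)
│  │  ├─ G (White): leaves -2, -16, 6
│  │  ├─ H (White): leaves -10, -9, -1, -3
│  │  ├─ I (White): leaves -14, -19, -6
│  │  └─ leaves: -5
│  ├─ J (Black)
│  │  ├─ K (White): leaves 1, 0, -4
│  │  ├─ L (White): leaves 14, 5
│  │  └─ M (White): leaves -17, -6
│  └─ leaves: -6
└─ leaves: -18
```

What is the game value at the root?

-18

D (White): max(3, -7, 8, -12) = 8
E (White): max(-9, 16, -4, 9) = 16
C (Black): min(8, 16, 7) = 7
G (White): max(-2, -16, 6) = 6
H (White): max(-10, -9, -1, -3) = -1
I (White): max(-14, -19, -6) = -6
F (Black): min(6, -1, -6, -5) = -6
K (White): max(1, 0, -4) = 1
L (White): max(14, 5) = 14
M (White): max(-17, -6) = -6
J (Black): min(1, 14, -6) = -6
B (White): max(7, -6, -6, -6) = 7
Root (Black): min(7, -18) = -18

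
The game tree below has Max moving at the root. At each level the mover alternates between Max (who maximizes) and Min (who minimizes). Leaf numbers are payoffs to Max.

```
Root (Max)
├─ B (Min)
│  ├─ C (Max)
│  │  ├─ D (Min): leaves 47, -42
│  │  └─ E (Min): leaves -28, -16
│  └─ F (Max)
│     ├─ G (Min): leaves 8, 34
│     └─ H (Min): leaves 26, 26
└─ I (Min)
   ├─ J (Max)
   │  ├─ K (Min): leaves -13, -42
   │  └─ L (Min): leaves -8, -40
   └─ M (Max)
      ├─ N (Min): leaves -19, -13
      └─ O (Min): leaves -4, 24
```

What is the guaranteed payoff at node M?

-4

N: min(-19, -13) = -19
O: min(-4, 24) = -4
M: max(-19, -4) = -4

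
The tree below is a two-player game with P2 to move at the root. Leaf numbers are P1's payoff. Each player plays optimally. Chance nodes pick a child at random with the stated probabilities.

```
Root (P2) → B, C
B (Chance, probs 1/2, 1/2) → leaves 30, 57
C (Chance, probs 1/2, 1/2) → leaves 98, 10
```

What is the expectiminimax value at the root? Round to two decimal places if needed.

B (Chance): 1/2·30 + 1/2·57 = 43.5
C (Chance): 1/2·98 + 1/2·10 = 54
Root (P2): min(43.5, 54) = 43.5

43.5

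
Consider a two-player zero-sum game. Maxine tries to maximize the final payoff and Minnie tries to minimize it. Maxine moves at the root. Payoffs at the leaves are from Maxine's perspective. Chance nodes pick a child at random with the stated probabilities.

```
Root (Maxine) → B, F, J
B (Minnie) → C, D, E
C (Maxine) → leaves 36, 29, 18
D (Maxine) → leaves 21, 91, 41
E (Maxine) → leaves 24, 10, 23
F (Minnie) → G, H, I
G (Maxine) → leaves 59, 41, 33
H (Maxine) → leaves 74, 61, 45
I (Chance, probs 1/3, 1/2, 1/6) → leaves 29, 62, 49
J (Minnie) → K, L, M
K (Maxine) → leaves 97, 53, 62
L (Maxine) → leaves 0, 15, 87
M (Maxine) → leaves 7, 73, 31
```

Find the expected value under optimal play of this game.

73

C (Maxine): max(36, 29, 18) = 36
D (Maxine): max(21, 91, 41) = 91
E (Maxine): max(24, 10, 23) = 24
B (Minnie): min(36, 91, 24) = 24
G (Maxine): max(59, 41, 33) = 59
H (Maxine): max(74, 61, 45) = 74
I (Chance): 1/3·29 + 1/2·62 + 1/6·49 = 48.83
F (Minnie): min(59, 74, 48.83) = 48.83
K (Maxine): max(97, 53, 62) = 97
L (Maxine): max(0, 15, 87) = 87
M (Maxine): max(7, 73, 31) = 73
J (Minnie): min(97, 87, 73) = 73
Root (Maxine): max(24, 48.83, 73) = 73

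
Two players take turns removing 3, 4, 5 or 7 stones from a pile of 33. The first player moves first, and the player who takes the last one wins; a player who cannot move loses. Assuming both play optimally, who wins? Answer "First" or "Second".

First

Positions where the player to move wins (W) vs loses (L):
i:   0  1  2  3  4  5  6  7  8  9 10 11 12 13 14 15 16 17 18 19 20 21 22 23 24 25 26 27 28 29 30 31 32 33
     L  L  L  W  W  W  W  W  W  W  L  L  L  W  W  W  W  W  W  W  L  L  L  W  W  W  W  W  W  W  L  L  L  W
Position 33 is W, so the first player wins.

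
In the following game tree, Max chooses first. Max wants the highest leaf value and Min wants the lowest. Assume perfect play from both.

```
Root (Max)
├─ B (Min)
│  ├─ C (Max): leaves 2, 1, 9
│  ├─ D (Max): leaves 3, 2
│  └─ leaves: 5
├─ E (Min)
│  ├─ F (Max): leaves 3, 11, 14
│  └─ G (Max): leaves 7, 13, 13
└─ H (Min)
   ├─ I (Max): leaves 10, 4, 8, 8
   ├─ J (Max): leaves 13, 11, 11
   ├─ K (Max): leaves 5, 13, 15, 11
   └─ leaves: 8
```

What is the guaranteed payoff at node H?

I: max(10, 4, 8, 8) = 10
J: max(13, 11, 11) = 13
K: max(5, 13, 15, 11) = 15
H: min(10, 13, 15, 8) = 8

8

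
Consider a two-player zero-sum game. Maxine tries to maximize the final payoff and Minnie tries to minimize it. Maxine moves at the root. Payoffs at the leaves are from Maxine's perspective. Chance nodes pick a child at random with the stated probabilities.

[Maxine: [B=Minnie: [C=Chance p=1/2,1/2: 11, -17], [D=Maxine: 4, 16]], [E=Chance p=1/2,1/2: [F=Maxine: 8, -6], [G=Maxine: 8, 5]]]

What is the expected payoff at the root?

C (Chance): 1/2·11 + 1/2·-17 = -3
D (Maxine): max(4, 16) = 16
B (Minnie): min(-3, 16) = -3
F (Maxine): max(8, -6) = 8
G (Maxine): max(8, 5) = 8
E (Chance): 1/2·8 + 1/2·8 = 8
Root (Maxine): max(-3, 8) = 8

8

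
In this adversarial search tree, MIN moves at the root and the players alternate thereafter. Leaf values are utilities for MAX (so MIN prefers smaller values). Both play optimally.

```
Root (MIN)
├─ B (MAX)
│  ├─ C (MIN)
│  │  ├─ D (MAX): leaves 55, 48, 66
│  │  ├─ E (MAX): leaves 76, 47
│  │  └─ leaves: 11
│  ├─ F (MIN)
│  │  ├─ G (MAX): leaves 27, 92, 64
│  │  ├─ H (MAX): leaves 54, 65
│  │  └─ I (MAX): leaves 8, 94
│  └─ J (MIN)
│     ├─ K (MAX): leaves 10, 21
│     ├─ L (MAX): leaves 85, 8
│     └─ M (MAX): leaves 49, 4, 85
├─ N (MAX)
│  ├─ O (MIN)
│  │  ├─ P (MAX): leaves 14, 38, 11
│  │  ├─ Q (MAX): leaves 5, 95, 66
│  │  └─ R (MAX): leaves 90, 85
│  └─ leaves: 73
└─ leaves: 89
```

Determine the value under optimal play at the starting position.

D (MAX): max(55, 48, 66) = 66
E (MAX): max(76, 47) = 76
C (MIN): min(66, 76, 11) = 11
G (MAX): max(27, 92, 64) = 92
H (MAX): max(54, 65) = 65
I (MAX): max(8, 94) = 94
F (MIN): min(92, 65, 94) = 65
K (MAX): max(10, 21) = 21
L (MAX): max(85, 8) = 85
M (MAX): max(49, 4, 85) = 85
J (MIN): min(21, 85, 85) = 21
B (MAX): max(11, 65, 21) = 65
P (MAX): max(14, 38, 11) = 38
Q (MAX): max(5, 95, 66) = 95
R (MAX): max(90, 85) = 90
O (MIN): min(38, 95, 90) = 38
N (MAX): max(38, 73) = 73
Root (MIN): min(65, 73, 89) = 65

65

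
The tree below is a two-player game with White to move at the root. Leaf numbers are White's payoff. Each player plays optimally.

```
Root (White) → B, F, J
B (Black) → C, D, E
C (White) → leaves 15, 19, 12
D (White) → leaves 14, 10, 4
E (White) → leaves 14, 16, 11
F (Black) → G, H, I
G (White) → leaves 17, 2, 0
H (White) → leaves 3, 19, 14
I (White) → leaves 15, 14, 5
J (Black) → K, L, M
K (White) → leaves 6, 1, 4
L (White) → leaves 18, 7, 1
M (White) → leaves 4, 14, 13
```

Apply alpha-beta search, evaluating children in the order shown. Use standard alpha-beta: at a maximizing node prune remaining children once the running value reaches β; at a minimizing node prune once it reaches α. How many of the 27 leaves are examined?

C [α=-∞,β=+∞]: v=19
D [α=-∞,β=19]: v=14
E [α=-∞,β=14]: v=14 after child 1 ≥ β → β-cutoff, skip 2
B [α=-∞,β=+∞]: v=14
G [α=14,β=+∞]: v=17
H [α=14,β=17]: v=19 after child 2 ≥ β → β-cutoff, skip 1
I [α=14,β=17]: v=15
F [α=14,β=+∞]: v=15
K [α=15,β=+∞]: v=6
J [α=15,β=+∞]: v=6 after child 1 ≤ α → α-cutoff, skip 2
Root [α=-∞,β=+∞]: v=15
Leaves evaluated: 18 of 27.

18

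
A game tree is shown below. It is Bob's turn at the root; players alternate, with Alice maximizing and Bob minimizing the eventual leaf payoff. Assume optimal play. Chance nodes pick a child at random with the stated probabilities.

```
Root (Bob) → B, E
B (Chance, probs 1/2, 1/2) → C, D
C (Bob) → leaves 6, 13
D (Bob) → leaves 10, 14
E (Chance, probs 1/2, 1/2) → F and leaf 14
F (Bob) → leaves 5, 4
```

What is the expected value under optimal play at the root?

8

C (Bob): min(6, 13) = 6
D (Bob): min(10, 14) = 10
B (Chance): 1/2·6 + 1/2·10 = 8
F (Bob): min(5, 4) = 4
E (Chance): 1/2·4 + 1/2·14 = 9
Root (Bob): min(8, 9) = 8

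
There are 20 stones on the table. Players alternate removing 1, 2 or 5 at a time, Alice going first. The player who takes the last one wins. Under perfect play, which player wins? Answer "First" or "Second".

First

W/L table (W = player to move can force a win):
i:   0  1  2  3  4  5  6  7  8  9 10 11 12 13 14 15 16 17 18 19 20
     L  W  W  L  W  W  L  W  W  L  W  W  L  W  W  L  W  W  L  W  W
Position 20 is W, so the first player wins.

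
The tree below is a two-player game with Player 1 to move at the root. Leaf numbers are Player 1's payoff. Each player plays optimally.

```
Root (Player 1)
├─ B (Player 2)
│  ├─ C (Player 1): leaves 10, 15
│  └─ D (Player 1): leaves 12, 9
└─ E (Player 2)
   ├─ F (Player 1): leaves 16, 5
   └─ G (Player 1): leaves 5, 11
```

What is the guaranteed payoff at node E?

F: max(16, 5) = 16
G: max(5, 11) = 11
E: min(16, 11) = 11

11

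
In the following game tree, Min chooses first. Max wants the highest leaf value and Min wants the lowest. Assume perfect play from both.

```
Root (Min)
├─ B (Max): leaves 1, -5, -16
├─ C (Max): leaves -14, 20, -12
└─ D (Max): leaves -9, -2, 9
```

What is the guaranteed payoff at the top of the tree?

B (Max): max(1, -5, -16) = 1
C (Max): max(-14, 20, -12) = 20
D (Max): max(-9, -2, 9) = 9
Root (Min): min(1, 20, 9) = 1

1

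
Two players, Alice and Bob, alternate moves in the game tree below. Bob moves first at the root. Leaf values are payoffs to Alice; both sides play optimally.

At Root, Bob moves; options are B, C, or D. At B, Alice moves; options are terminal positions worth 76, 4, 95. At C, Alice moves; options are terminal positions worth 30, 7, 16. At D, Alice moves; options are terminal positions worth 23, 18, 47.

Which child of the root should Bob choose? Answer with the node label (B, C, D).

B (Alice): max(76, 4, 95) = 95
C (Alice): max(30, 7, 16) = 30
D (Alice): max(23, 18, 47) = 47
Root (Bob): min(95, 30, 47) = 30
Bob picks the child with the lowest value: C (value 30).

C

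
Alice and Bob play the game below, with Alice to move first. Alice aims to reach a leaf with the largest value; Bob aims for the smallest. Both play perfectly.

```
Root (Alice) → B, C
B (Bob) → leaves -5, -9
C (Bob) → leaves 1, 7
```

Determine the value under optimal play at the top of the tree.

1

B (Bob): min(-5, -9) = -9
C (Bob): min(1, 7) = 1
Root (Alice): max(-9, 1) = 1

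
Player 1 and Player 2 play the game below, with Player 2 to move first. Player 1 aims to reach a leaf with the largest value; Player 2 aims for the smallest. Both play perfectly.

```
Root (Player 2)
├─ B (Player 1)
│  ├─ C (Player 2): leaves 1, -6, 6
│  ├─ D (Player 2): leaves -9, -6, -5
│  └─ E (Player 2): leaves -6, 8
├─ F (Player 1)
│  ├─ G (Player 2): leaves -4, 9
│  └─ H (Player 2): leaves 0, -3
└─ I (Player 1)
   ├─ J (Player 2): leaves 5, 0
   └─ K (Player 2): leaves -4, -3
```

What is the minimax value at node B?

-6

C: min(1, -6, 6) = -6
D: min(-9, -6, -5) = -9
E: min(-6, 8) = -6
B: max(-6, -9, -6) = -6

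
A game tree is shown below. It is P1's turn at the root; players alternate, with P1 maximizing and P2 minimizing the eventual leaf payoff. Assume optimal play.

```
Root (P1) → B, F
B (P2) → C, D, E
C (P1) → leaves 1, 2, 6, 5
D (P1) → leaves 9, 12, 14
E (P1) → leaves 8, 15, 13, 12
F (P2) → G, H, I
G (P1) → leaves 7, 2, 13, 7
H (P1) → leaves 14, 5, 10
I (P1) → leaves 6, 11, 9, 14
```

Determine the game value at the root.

13

C (P1): max(1, 2, 6, 5) = 6
D (P1): max(9, 12, 14) = 14
E (P1): max(8, 15, 13, 12) = 15
B (P2): min(6, 14, 15) = 6
G (P1): max(7, 2, 13, 7) = 13
H (P1): max(14, 5, 10) = 14
I (P1): max(6, 11, 9, 14) = 14
F (P2): min(13, 14, 14) = 13
Root (P1): max(6, 13) = 13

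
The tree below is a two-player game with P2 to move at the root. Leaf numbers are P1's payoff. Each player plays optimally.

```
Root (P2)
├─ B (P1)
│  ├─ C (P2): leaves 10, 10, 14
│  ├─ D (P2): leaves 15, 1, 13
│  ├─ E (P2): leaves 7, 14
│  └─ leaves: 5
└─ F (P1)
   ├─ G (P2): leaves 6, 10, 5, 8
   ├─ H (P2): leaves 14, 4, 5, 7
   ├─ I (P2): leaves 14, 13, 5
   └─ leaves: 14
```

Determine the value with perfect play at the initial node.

10

C (P2): min(10, 10, 14) = 10
D (P2): min(15, 1, 13) = 1
E (P2): min(7, 14) = 7
B (P1): max(10, 1, 7, 5) = 10
G (P2): min(6, 10, 5, 8) = 5
H (P2): min(14, 4, 5, 7) = 4
I (P2): min(14, 13, 5) = 5
F (P1): max(5, 4, 5, 14) = 14
Root (P2): min(10, 14) = 10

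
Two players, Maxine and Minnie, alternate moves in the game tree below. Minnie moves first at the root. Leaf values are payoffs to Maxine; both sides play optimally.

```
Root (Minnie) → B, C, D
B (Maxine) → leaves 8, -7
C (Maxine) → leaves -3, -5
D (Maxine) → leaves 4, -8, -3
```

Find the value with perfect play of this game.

-3

B (Maxine): max(8, -7) = 8
C (Maxine): max(-3, -5) = -3
D (Maxine): max(4, -8, -3) = 4
Root (Minnie): min(8, -3, 4) = -3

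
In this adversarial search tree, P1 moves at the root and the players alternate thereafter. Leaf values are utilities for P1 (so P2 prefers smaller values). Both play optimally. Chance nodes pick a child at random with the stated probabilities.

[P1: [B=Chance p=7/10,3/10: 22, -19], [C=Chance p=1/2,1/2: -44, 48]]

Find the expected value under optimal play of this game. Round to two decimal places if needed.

9.7

B (Chance): 7/10·22 + 3/10·-19 = 9.7
C (Chance): 1/2·-44 + 1/2·48 = 2
Root (P1): max(9.7, 2) = 9.7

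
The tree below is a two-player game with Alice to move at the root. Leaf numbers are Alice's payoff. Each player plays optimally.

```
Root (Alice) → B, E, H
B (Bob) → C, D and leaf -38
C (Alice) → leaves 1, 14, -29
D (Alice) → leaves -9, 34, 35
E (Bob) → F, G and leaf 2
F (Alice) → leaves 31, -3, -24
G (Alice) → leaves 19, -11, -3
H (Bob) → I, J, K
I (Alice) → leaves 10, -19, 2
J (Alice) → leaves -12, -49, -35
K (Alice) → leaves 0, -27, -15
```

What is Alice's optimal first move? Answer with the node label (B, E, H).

E

C (Alice): max(1, 14, -29) = 14
D (Alice): max(-9, 34, 35) = 35
B (Bob): min(14, 35, -38) = -38
F (Alice): max(31, -3, -24) = 31
G (Alice): max(19, -11, -3) = 19
E (Bob): min(31, 19, 2) = 2
I (Alice): max(10, -19, 2) = 10
J (Alice): max(-12, -49, -35) = -12
K (Alice): max(0, -27, -15) = 0
H (Bob): min(10, -12, 0) = -12
Root (Alice): max(-38, 2, -12) = 2
Alice picks the child with the highest value: E (value 2).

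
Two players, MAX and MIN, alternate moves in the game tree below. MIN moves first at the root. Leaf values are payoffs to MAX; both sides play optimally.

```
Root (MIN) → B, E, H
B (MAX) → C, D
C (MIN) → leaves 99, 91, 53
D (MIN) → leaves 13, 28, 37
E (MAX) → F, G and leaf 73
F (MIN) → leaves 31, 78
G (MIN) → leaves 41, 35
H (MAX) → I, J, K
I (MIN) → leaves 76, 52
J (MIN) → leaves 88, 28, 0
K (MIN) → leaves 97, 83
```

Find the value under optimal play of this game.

C (MIN): min(99, 91, 53) = 53
D (MIN): min(13, 28, 37) = 13
B (MAX): max(53, 13) = 53
F (MIN): min(31, 78) = 31
G (MIN): min(41, 35) = 35
E (MAX): max(31, 35, 73) = 73
I (MIN): min(76, 52) = 52
J (MIN): min(88, 28, 0) = 0
K (MIN): min(97, 83) = 83
H (MAX): max(52, 0, 83) = 83
Root (MIN): min(53, 73, 83) = 53

53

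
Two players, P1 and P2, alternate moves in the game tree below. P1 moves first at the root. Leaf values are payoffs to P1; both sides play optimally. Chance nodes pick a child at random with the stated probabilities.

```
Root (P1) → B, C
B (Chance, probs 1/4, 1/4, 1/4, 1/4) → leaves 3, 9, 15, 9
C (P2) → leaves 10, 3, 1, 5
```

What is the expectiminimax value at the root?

B (Chance): 1/4·3 + 1/4·9 + 1/4·15 + 1/4·9 = 9
C (P2): min(10, 3, 1, 5) = 1
Root (P1): max(9, 1) = 9

9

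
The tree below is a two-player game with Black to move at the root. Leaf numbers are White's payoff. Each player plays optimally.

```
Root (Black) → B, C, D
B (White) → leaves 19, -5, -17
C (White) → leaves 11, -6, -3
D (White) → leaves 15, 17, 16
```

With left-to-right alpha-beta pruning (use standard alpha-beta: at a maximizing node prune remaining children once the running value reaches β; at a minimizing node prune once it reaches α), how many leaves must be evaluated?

B [α=-∞,β=+∞]: v=19
C [α=-∞,β=19]: v=11
D [α=-∞,β=11]: v=15 after child 1 ≥ β → β-cutoff, skip 2
Root [α=-∞,β=+∞]: v=11
Leaves evaluated: 7 of 9.

7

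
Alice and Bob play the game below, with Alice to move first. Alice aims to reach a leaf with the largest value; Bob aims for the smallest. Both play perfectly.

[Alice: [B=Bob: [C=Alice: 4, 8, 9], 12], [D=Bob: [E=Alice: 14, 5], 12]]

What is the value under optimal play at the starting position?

12

C (Alice): max(4, 8, 9) = 9
B (Bob): min(9, 12) = 9
E (Alice): max(14, 5) = 14
D (Bob): min(14, 12) = 12
Root (Alice): max(9, 12) = 12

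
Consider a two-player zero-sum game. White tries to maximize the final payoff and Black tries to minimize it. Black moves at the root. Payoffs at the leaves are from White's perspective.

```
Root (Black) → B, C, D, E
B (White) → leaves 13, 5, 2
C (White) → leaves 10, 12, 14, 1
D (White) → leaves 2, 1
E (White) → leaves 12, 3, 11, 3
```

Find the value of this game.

2

B (White): max(13, 5, 2) = 13
C (White): max(10, 12, 14, 1) = 14
D (White): max(2, 1) = 2
E (White): max(12, 3, 11, 3) = 12
Root (Black): min(13, 14, 2, 12) = 2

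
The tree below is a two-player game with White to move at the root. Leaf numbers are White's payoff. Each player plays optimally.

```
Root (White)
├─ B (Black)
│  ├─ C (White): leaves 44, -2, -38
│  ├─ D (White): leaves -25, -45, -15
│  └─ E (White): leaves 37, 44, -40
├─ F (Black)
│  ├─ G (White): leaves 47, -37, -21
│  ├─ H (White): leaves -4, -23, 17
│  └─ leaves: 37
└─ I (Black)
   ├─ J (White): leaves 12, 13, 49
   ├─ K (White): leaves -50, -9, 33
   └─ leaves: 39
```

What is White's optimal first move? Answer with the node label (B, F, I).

I

C (White): max(44, -2, -38) = 44
D (White): max(-25, -45, -15) = -15
E (White): max(37, 44, -40) = 44
B (Black): min(44, -15, 44) = -15
G (White): max(47, -37, -21) = 47
H (White): max(-4, -23, 17) = 17
F (Black): min(47, 17, 37) = 17
J (White): max(12, 13, 49) = 49
K (White): max(-50, -9, 33) = 33
I (Black): min(49, 33, 39) = 33
Root (White): max(-15, 17, 33) = 33
White picks the child with the highest value: I (value 33).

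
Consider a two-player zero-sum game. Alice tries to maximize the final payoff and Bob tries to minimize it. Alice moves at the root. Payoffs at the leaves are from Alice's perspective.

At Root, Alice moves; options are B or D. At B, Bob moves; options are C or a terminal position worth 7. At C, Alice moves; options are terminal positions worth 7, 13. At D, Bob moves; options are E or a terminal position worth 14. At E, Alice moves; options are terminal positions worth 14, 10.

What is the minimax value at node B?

C: max(7, 13) = 13
B: min(13, 7) = 7

7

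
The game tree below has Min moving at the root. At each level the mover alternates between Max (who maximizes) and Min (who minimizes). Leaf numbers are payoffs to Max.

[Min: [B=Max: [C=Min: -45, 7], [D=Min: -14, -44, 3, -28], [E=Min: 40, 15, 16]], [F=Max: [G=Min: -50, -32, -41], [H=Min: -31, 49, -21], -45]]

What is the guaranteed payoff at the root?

-31

C (Min): min(-45, 7) = -45
D (Min): min(-14, -44, 3, -28) = -44
E (Min): min(40, 15, 16) = 15
B (Max): max(-45, -44, 15) = 15
G (Min): min(-50, -32, -41) = -50
H (Min): min(-31, 49, -21) = -31
F (Max): max(-50, -31, -45) = -31
Root (Min): min(15, -31) = -31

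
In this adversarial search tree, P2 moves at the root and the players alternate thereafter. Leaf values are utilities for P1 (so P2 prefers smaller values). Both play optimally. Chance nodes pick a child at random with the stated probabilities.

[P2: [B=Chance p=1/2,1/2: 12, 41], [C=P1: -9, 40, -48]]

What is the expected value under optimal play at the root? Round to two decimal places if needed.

B (Chance): 1/2·12 + 1/2·41 = 26.5
C (P1): max(-9, 40, -48) = 40
Root (P2): min(26.5, 40) = 26.5

26.5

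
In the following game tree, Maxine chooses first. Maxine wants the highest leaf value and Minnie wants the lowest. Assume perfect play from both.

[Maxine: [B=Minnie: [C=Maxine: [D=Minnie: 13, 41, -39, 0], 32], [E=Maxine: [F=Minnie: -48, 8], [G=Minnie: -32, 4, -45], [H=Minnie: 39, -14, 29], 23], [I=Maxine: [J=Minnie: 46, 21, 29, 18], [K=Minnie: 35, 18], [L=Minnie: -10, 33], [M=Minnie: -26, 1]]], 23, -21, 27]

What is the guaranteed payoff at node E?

F: min(-48, 8) = -48
G: min(-32, 4, -45) = -45
H: min(39, -14, 29) = -14
E: max(-48, -45, -14, 23) = 23

23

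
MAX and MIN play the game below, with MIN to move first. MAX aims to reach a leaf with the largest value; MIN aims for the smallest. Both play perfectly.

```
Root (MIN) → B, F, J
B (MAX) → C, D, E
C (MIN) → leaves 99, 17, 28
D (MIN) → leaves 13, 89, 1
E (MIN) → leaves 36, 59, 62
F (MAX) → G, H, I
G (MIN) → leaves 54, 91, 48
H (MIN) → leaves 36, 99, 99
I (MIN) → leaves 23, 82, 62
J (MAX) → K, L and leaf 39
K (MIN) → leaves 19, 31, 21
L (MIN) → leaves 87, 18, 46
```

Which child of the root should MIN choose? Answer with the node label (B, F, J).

B

C (MIN): min(99, 17, 28) = 17
D (MIN): min(13, 89, 1) = 1
E (MIN): min(36, 59, 62) = 36
B (MAX): max(17, 1, 36) = 36
G (MIN): min(54, 91, 48) = 48
H (MIN): min(36, 99, 99) = 36
I (MIN): min(23, 82, 62) = 23
F (MAX): max(48, 36, 23) = 48
K (MIN): min(19, 31, 21) = 19
L (MIN): min(87, 18, 46) = 18
J (MAX): max(19, 18, 39) = 39
Root (MIN): min(36, 48, 39) = 36
MIN picks the child with the lowest value: B (value 36).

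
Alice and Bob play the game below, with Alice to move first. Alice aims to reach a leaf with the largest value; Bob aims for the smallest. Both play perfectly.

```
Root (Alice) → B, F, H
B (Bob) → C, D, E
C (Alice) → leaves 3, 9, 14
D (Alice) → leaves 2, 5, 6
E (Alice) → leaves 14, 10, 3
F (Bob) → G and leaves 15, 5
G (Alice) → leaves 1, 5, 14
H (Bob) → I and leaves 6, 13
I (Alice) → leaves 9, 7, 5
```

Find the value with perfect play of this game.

C (Alice): max(3, 9, 14) = 14
D (Alice): max(2, 5, 6) = 6
E (Alice): max(14, 10, 3) = 14
B (Bob): min(14, 6, 14) = 6
G (Alice): max(1, 5, 14) = 14
F (Bob): min(14, 15, 5) = 5
I (Alice): max(9, 7, 5) = 9
H (Bob): min(9, 6, 13) = 6
Root (Alice): max(6, 5, 6) = 6

6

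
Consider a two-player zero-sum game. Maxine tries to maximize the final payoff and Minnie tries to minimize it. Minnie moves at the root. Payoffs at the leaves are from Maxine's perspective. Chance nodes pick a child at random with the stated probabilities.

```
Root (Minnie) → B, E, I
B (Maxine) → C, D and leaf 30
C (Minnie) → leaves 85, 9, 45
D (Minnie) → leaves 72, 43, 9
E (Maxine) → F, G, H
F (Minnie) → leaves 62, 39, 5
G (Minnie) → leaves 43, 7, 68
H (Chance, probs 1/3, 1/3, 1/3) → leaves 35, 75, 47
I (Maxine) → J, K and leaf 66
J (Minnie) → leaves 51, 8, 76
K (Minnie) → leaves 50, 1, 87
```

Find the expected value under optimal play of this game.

30

C (Minnie): min(85, 9, 45) = 9
D (Minnie): min(72, 43, 9) = 9
B (Maxine): max(9, 9, 30) = 30
F (Minnie): min(62, 39, 5) = 5
G (Minnie): min(43, 7, 68) = 7
H (Chance): 1/3·35 + 1/3·75 + 1/3·47 = 52.33
E (Maxine): max(5, 7, 52.33) = 52.33
J (Minnie): min(51, 8, 76) = 8
K (Minnie): min(50, 1, 87) = 1
I (Maxine): max(8, 1, 66) = 66
Root (Minnie): min(30, 52.33, 66) = 30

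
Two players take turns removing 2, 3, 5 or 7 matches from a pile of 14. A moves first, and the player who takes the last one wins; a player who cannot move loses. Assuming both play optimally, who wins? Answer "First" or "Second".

First

W/L table (W = player to move can force a win):
i:   0  1  2  3  4  5  6  7  8  9 10 11 12 13 14
     L  L  W  W  W  W  W  W  W  L  L  W  W  W  W
Position 14 is W, so the first player wins.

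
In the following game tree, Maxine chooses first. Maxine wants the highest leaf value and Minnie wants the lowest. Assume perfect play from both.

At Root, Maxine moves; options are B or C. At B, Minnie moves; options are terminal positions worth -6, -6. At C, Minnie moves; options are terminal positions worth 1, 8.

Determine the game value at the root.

B (Minnie): min(-6, -6) = -6
C (Minnie): min(1, 8) = 1
Root (Maxine): max(-6, 1) = 1

1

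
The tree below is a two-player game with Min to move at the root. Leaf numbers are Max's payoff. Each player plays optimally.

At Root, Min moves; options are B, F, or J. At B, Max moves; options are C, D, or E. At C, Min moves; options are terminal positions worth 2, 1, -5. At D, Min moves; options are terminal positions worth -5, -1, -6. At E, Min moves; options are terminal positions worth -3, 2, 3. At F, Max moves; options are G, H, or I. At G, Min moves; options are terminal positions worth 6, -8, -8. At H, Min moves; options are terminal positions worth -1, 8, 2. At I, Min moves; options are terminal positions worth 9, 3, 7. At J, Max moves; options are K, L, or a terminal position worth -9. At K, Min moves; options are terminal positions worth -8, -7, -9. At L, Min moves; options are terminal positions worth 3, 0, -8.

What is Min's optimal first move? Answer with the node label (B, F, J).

J

C (Min): min(2, 1, -5) = -5
D (Min): min(-5, -1, -6) = -6
E (Min): min(-3, 2, 3) = -3
B (Max): max(-5, -6, -3) = -3
G (Min): min(6, -8, -8) = -8
H (Min): min(-1, 8, 2) = -1
I (Min): min(9, 3, 7) = 3
F (Max): max(-8, -1, 3) = 3
K (Min): min(-8, -7, -9) = -9
L (Min): min(3, 0, -8) = -8
J (Max): max(-9, -8, -9) = -8
Root (Min): min(-3, 3, -8) = -8
Min picks the child with the lowest value: J (value -8).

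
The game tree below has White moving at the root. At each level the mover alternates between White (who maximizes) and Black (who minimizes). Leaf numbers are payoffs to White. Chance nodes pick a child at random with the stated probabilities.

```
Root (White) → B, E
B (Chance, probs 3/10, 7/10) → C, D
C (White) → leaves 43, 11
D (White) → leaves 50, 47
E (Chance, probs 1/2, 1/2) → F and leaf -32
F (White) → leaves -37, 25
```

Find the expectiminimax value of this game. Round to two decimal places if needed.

47.9

C (White): max(43, 11) = 43
D (White): max(50, 47) = 50
B (Chance): 3/10·43 + 7/10·50 = 47.9
F (White): max(-37, 25) = 25
E (Chance): 1/2·25 + 1/2·-32 = -3.5
Root (White): max(47.9, -3.5) = 47.9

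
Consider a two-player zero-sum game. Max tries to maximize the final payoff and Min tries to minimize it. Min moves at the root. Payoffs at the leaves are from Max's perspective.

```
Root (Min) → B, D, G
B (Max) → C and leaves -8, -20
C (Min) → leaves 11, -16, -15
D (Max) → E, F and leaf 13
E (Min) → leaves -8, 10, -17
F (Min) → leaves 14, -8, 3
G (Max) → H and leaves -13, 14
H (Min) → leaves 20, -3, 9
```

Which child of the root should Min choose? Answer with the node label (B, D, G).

C (Min): min(11, -16, -15) = -16
B (Max): max(-16, -8, -20) = -8
E (Min): min(-8, 10, -17) = -17
F (Min): min(14, -8, 3) = -8
D (Max): max(-17, -8, 13) = 13
H (Min): min(20, -3, 9) = -3
G (Max): max(-3, -13, 14) = 14
Root (Min): min(-8, 13, 14) = -8
Min picks the child with the lowest value: B (value -8).

B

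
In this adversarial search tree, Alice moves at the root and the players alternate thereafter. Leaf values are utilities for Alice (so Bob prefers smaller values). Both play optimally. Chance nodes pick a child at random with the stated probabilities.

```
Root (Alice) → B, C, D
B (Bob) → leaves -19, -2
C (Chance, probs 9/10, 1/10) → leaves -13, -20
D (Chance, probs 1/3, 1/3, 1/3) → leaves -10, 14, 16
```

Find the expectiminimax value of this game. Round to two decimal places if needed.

B (Bob): min(-19, -2) = -19
C (Chance): 9/10·-13 + 1/10·-20 = -13.7
D (Chance): 1/3·-10 + 1/3·14 + 1/3·16 = 6.67
Root (Alice): max(-19, -13.7, 6.67) = 6.67

6.67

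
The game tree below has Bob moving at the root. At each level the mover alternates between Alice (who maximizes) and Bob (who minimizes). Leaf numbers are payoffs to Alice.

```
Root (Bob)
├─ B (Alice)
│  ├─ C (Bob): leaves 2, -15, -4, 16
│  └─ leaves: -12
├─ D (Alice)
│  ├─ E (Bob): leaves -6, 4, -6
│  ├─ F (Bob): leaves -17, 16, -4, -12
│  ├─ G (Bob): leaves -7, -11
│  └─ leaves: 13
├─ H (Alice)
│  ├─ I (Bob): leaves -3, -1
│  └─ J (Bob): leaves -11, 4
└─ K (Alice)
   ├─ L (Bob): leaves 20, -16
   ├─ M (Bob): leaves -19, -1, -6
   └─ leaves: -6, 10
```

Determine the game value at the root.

-12

C (Bob): min(2, -15, -4, 16) = -15
B (Alice): max(-15, -12) = -12
E (Bob): min(-6, 4, -6) = -6
F (Bob): min(-17, 16, -4, -12) = -17
G (Bob): min(-7, -11) = -11
D (Alice): max(-6, -17, -11, 13) = 13
I (Bob): min(-3, -1) = -3
J (Bob): min(-11, 4) = -11
H (Alice): max(-3, -11) = -3
L (Bob): min(20, -16) = -16
M (Bob): min(-19, -1, -6) = -19
K (Alice): max(-16, -19, -6, 10) = 10
Root (Bob): min(-12, 13, -3, 10) = -12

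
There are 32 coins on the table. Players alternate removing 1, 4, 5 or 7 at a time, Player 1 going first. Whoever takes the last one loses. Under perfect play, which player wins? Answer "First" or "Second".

W/L table (W = player to move can force a win):
i:   0  1  2  3  4  5  6  7  8  9 10 11 12 13 14 15 16 17 18 19 20 21 22 23 24 25 26 27 28 29 30 31 32
     W  L  W  L  W  W  W  W  W  L  W  L  W  W  W  W  W  L  W  L  W  W  W  W  W  L  W  L  W  W  W  W  W
Position 32 is W, so the first player wins.

First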